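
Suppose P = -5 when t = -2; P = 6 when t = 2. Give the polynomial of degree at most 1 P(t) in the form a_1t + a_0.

Build the Lagrange basis polynomials:
L_0(t) = (t - 2) / [-4] = -(1/4)t + 1/2
L_1(t) = (t + 2) / [4] = (1/4)t + 1/2
P(t) = (-5)·L_0 + 6·L_1
  (-5)·L_0(t) = (5/4)t - 5/2
  6·L_1(t) = (3/2)t + 3
Adding term by term: (11/4)t + 1/2

P(t) = (11/4)t + 1/2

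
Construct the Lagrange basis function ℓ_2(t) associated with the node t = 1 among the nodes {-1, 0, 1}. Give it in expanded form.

ℓ_2(t) = (1/2)t^2 + (1/2)t

ℓ_2(t) = (t + 1)t / [(2)·(1)]
       = (t^2 + t) / (2)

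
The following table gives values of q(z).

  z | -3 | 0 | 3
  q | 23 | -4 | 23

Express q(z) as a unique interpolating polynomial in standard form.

q(z) = 3z^2 - 4

L_0(z) = z(z - 3) / [18] = (1/18)z^2 - (1/6)z
L_1(z) = (z + 3)(z - 3) / [-9] = -(1/9)z^2 + 1
L_2(z) = (z + 3)z / [18] = (1/18)z^2 + (1/6)z
q(z) = 23·L_0 + (-4)·L_1 + 23·L_2
  23·L_0(z) = (23/18)z^2 - (23/6)z
  (-4)·L_1(z) = (4/9)z^2 - 4
  23·L_2(z) = (23/18)z^2 + (23/6)z
Adding term by term: 3z^2 - 4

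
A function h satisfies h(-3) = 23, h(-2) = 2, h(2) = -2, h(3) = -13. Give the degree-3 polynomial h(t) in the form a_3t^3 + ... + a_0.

Newton's divided differences:
h[-3,-2] = (2 - 23) / (-2 - (-3)) = -21
h[-2,2] = (-2 - 2) / (2 - (-2)) = -1
h[2,3] = (-13 - (-2)) / (3 - 2) = -11
h[-3,-2,2] = (-1 - (-21)) / (2 - (-3)) = 4
h[-2,2,3] = (-11 - (-1)) / (3 - (-2)) = -2
h[-3,-2,2,3] = (-2 - 4) / (3 - (-3)) = -1
h(t) = 23 + (-21)·(t + 3) + 4·(t + 3)(t + 2) + (-1)·(t + 3)(t + 2)(t - 2)
Expanding: h(t) = -t^3 + t^2 + 3t - 4

h(t) = -t^3 + t^2 + 3t - 4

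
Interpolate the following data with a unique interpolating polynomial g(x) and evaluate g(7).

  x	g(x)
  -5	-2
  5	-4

Evaluate each Lagrange basis at x = 7:
L_0(7) = (2)/[(-10)] = -1/5
L_1(7) = (12)/[(10)] = 6/5
Sum: (-2)·(-1/5) + (-4)·(6/5) = -22/5

-22/5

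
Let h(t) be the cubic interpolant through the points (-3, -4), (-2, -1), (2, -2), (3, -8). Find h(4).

-173/10

Evaluate each Lagrange basis at t = 4:
L_0(4) = (6)·(2)·(1)/[(-1)·(-5)·(-6)] = -2/5
L_1(4) = (7)·(2)·(1)/[(1)·(-4)·(-5)] = 7/10
L_2(4) = (7)·(6)·(1)/[(5)·(4)·(-1)] = -21/10
L_3(4) = (7)·(6)·(2)/[(6)·(5)·(1)] = 14/5
Sum: (-4)·(-2/5) + (-1)·(7/10) + (-2)·(-21/10) + (-8)·(14/5) = -173/10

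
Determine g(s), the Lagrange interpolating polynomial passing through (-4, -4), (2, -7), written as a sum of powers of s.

g(s) = -(1/2)s - 6

Build the Lagrange basis polynomials:
L_0(s) = (s - 2) / [-6] = -(1/6)s + 1/3
L_1(s) = (s + 4) / [6] = (1/6)s + 2/3
g(s) = (-4)·L_0 + (-7)·L_1
  (-4)·L_0(s) = (2/3)s - 4/3
  (-7)·L_1(s) = -(7/6)s - 14/3
Adding term by term: -(1/2)s - 6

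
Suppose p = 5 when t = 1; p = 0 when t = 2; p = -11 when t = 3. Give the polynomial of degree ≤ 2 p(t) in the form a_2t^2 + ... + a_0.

p(t) = -3t^2 + 4t + 4

Build the Lagrange basis polynomials:
L_0(t) = (t - 2)(t - 3) / [2] = (1/2)t^2 - (5/2)t + 3
L_1(t) = (t - 1)(t - 3) / [-1] = -t^2 + 4t - 3
L_2(t) = (t - 1)(t - 2) / [2] = (1/2)t^2 - (3/2)t + 1
p(t) = 5·L_0 + 0·L_1 + (-11)·L_2
  5·L_0(t) = (5/2)t^2 - (25/2)t + 15
  0·L_1(t) = 0
  (-11)·L_2(t) = -(11/2)t^2 + (33/2)t - 11
Adding term by term: -3t^2 + 4t + 4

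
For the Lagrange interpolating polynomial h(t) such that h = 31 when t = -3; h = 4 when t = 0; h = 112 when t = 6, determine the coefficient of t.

0

Build the Lagrange basis polynomials:
L_0(t) = t(t - 6) / [27] = (1/27)t^2 - (2/9)t
L_1(t) = (t + 3)(t - 6) / [-18] = -(1/18)t^2 + (1/6)t + 1
L_2(t) = (t + 3)t / [54] = (1/54)t^2 + (1/18)t
h(t) = 31·L_0 + 4·L_1 + 112·L_2
Only the coefficient of t is needed; take it from each L_i and combine:
31·(-2/9) + 4·(1/6) + 112·(1/18) = 0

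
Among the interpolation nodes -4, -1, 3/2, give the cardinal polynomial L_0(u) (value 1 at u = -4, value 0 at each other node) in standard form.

L_0(u) = (2/33)u^2 - (1/33)u - 1/11

L_0(u) = (u + 1)(u - 3/2) / [(-3)·(-11/2)]
       = (u^2 - (1/2)u - 3/2) / (33/2)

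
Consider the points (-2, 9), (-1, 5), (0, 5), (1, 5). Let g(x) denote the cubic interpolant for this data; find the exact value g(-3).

Evaluate each Lagrange basis at x = -3:
L_0(-3) = (-2)·(-3)·(-4)/[(-1)·(-2)·(-3)] = 4
L_1(-3) = (-1)·(-3)·(-4)/[(1)·(-1)·(-2)] = -6
L_2(-3) = (-1)·(-2)·(-4)/[(2)·(1)·(-1)] = 4
L_3(-3) = (-1)·(-2)·(-3)/[(3)·(2)·(1)] = -1
Sum: 9·(4) + 5·(-6) + 5·(4) + 5·(-1) = 21

21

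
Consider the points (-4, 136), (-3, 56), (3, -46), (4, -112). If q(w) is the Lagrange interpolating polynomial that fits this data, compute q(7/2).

Evaluate each Lagrange basis at w = 7/2:
L_0(7/2) = (13/2)·(1/2)·(-1/2)/[(-1)·(-7)·(-8)] = 13/448
L_1(7/2) = (15/2)·(1/2)·(-1/2)/[(1)·(-6)·(-7)] = -5/112
L_2(7/2) = (15/2)·(13/2)·(-1/2)/[(7)·(6)·(-1)] = 65/112
L_3(7/2) = (15/2)·(13/2)·(1/2)/[(8)·(7)·(1)] = 195/448
Sum: 136·(13/448) + 56·(-5/112) + (-46)·(65/112) + (-112)·(195/448) = -74

-74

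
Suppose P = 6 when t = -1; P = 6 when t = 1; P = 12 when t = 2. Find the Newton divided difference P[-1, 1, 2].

2

P[-1,1] = (6 - 6) / (1 - (-1)) = 0
P[1,2] = (12 - 6) / (2 - 1) = 6
P[-1,1,2] = (6 - 0) / (2 - (-1)) = 2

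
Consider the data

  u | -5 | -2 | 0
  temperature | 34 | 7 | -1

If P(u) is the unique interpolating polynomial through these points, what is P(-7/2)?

Evaluate each Lagrange basis at u = -7/2:
L_0(-7/2) = (-3/2)·(-7/2)/[(-3)·(-5)] = 7/20
L_1(-7/2) = (3/2)·(-7/2)/[(3)·(-2)] = 7/8
L_2(-7/2) = (3/2)·(-3/2)/[(5)·(2)] = -9/40
Sum: 34·(7/20) + 7·(7/8) + (-1)·(-9/40) = 73/4

73/4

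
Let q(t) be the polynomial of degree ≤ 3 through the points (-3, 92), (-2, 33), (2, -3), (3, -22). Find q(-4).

Evaluate each Lagrange basis at t = -4:
L_0(-4) = (-2)·(-6)·(-7)/[(-1)·(-5)·(-6)] = 14/5
L_1(-4) = (-1)·(-6)·(-7)/[(1)·(-4)·(-5)] = -21/10
L_2(-4) = (-1)·(-2)·(-7)/[(5)·(4)·(-1)] = 7/10
L_3(-4) = (-1)·(-2)·(-6)/[(6)·(5)·(1)] = -2/5
Sum: 92·(14/5) + 33·(-21/10) + (-3)·(7/10) + (-22)·(-2/5) = 195

195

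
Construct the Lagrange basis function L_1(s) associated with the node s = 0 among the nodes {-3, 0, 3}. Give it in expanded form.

L_1(s) = (s + 3)(s - 3) / [(3)·(-3)]
       = (s^2 - 9) / (-9)

L_1(s) = -(1/9)s^2 + 1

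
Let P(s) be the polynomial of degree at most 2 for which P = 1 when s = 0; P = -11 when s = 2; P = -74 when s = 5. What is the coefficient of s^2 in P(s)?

L_0(s) = (s - 2)(s - 5) / [10] = (1/10)s^2 - (7/10)s + 1
L_1(s) = s(s - 5) / [-6] = -(1/6)s^2 + (5/6)s
L_2(s) = s(s - 2) / [15] = (1/15)s^2 - (2/15)s
P(s) = 1·L_0 + (-11)·L_1 + (-74)·L_2
Only the coefficient of s^2 is needed; take it from each L_i and combine:
1·(1/10) + (-11)·(-1/6) + (-74)·(1/15) = -3

-3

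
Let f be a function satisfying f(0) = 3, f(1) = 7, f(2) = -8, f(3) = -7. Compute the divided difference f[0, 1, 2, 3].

35/6

f[0,1] = (7 - 3) / (1 - 0) = 4
f[1,2] = (-8 - 7) / (2 - 1) = -15
f[2,3] = (-7 - (-8)) / (3 - 2) = 1
f[0,1,2] = (-15 - 4) / (2 - 0) = -19/2
f[1,2,3] = (1 - (-15)) / (3 - 1) = 8
f[0,1,2,3] = (8 - (-19/2)) / (3 - 0) = 35/6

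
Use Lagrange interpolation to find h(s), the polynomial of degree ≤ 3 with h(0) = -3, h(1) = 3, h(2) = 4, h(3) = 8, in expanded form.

h(s) = (4/3)s^3 - (13/2)s^2 + (67/6)s - 3

L_0(s) = (s - 1)(s - 2)(s - 3) / [-6] = -(1/6)s^3 + s^2 - (11/6)s + 1
L_1(s) = s(s - 2)(s - 3) / [2] = (1/2)s^3 - (5/2)s^2 + 3s
L_2(s) = s(s - 1)(s - 3) / [-2] = -(1/2)s^3 + 2s^2 - (3/2)s
L_3(s) = s(s - 1)(s - 2) / [6] = (1/6)s^3 - (1/2)s^2 + (1/3)s
h(s) = (-3)·L_0 + 3·L_1 + 4·L_2 + 8·L_3
  (-3)·L_0(s) = (1/2)s^3 - 3s^2 + (11/2)s - 3
  3·L_1(s) = (3/2)s^3 - (15/2)s^2 + 9s
  4·L_2(s) = -2s^3 + 8s^2 - 6s
  8·L_3(s) = (4/3)s^3 - 4s^2 + (8/3)s
Adding term by term: (4/3)s^3 - (13/2)s^2 + (67/6)s - 3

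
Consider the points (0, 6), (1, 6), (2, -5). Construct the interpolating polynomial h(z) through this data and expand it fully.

Newton's divided differences:
h[0,1] = (6 - 6) / (1 - 0) = 0
h[1,2] = (-5 - 6) / (2 - 1) = -11
h[0,1,2] = (-11 - 0) / (2 - 0) = -11/2
h(z) = 6 + (-11/2)·z(z - 1)
Expanding: h(z) = -(11/2)z^2 + (11/2)z + 6

h(z) = -(11/2)z^2 + (11/2)z + 6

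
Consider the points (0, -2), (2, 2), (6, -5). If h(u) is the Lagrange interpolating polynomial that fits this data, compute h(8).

-16

L_0(8) = (6)·(2)/[(-2)·(-6)] = 1
L_1(8) = (8)·(2)/[(2)·(-4)] = -2
L_2(8) = (8)·(6)/[(6)·(4)] = 2
Sum: (-2)·(1) + 2·(-2) + (-5)·(2) = -16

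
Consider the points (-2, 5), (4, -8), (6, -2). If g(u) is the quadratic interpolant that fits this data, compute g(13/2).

Evaluate each Lagrange basis at u = 13/2:
L_0(13/2) = (5/2)·(1/2)/[(-6)·(-8)] = 5/192
L_1(13/2) = (17/2)·(1/2)/[(6)·(-2)] = -17/48
L_2(13/2) = (17/2)·(5/2)/[(8)·(2)] = 85/64
Sum: 5·(5/192) + (-8)·(-17/48) + (-2)·(85/64) = 59/192

59/192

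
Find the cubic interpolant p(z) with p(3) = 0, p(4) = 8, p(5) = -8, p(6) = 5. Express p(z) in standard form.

p(z) = (53/6)z^3 - 118z^2 + (3043/6)z - 698

L_0(z) = (z - 4)(z - 5)(z - 6) / [-6] = -(1/6)z^3 + (5/2)z^2 - (37/3)z + 20
L_1(z) = (z - 3)(z - 5)(z - 6) / [2] = (1/2)z^3 - 7z^2 + (63/2)z - 45
L_2(z) = (z - 3)(z - 4)(z - 6) / [-2] = -(1/2)z^3 + (13/2)z^2 - 27z + 36
L_3(z) = (z - 3)(z - 4)(z - 5) / [6] = (1/6)z^3 - 2z^2 + (47/6)z - 10
p(z) = 0·L_0 + 8·L_1 + (-8)·L_2 + 5·L_3
  0·L_0(z) = 0
  8·L_1(z) = 4z^3 - 56z^2 + 252z - 360
  (-8)·L_2(z) = 4z^3 - 52z^2 + 216z - 288
  5·L_3(z) = (5/6)z^3 - 10z^2 + (235/6)z - 50
Adding term by term: (53/6)z^3 - 118z^2 + (3043/6)z - 698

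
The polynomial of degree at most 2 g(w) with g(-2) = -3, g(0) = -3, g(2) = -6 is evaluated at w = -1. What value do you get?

L_0(-1) = (-1)·(-3)/[(-2)·(-4)] = 3/8
L_1(-1) = (1)·(-3)/[(2)·(-2)] = 3/4
L_2(-1) = (1)·(-1)/[(4)·(2)] = -1/8
Sum: (-3)·(3/8) + (-3)·(3/4) + (-6)·(-1/8) = -21/8

-21/8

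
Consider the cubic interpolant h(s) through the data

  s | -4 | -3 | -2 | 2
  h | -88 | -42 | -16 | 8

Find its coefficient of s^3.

1

The leading coefficient equals the top divided difference h[-4,-3,-2,2].
h[-4,-3] = (-42 - (-88)) / (-3 - (-4)) = 46
h[-3,-2] = (-16 - (-42)) / (-2 - (-3)) = 26
h[-2,2] = (8 - (-16)) / (2 - (-2)) = 6
h[-4,-3,-2] = (26 - 46) / (-2 - (-4)) = -10
h[-3,-2,2] = (6 - 26) / (2 - (-3)) = -4
h[-4,-3,-2,2] = (-4 - (-10)) / (2 - (-4)) = 1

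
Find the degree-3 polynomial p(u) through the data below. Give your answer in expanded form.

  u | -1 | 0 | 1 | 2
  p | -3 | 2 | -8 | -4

L_0(u) = u(u - 1)(u - 2) / [-6] = -(1/6)u^3 + (1/2)u^2 - (1/3)u
L_1(u) = (u + 1)(u - 1)(u - 2) / [2] = (1/2)u^3 - u^2 - (1/2)u + 1
L_2(u) = (u + 1)u(u - 2) / [-2] = -(1/2)u^3 + (1/2)u^2 + u
L_3(u) = (u + 1)u(u - 1) / [6] = (1/6)u^3 - (1/6)u
p(u) = (-3)·L_0 + 2·L_1 + (-8)·L_2 + (-4)·L_3
  (-3)·L_0(u) = (1/2)u^3 - (3/2)u^2 + u
  2·L_1(u) = u^3 - 2u^2 - u + 2
  (-8)·L_2(u) = 4u^3 - 4u^2 - 8u
  (-4)·L_3(u) = -(2/3)u^3 + (2/3)u
Adding term by term: (29/6)u^3 - (15/2)u^2 - (22/3)u + 2

p(u) = (29/6)u^3 - (15/2)u^2 - (22/3)u + 2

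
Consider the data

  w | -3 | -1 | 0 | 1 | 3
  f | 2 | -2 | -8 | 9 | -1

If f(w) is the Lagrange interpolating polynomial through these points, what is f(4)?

-491/3

Evaluate each Lagrange basis at w = 4:
L_0(4) = (5)·(4)·(3)·(1)/[(-2)·(-3)·(-4)·(-6)] = 5/12
L_1(4) = (7)·(4)·(3)·(1)/[(2)·(-1)·(-2)·(-4)] = -21/4
L_2(4) = (7)·(5)·(3)·(1)/[(3)·(1)·(-1)·(-3)] = 35/3
L_3(4) = (7)·(5)·(4)·(1)/[(4)·(2)·(1)·(-2)] = -35/4
L_4(4) = (7)·(5)·(4)·(3)/[(6)·(4)·(3)·(2)] = 35/12
Sum: 2·(5/12) + (-2)·(-21/4) + (-8)·(35/3) + 9·(-35/4) + (-1)·(35/12) = -491/3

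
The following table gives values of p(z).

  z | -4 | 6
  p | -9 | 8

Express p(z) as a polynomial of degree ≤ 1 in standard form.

L_0(z) = (z - 6) / [-10] = -(1/10)z + 3/5
L_1(z) = (z + 4) / [10] = (1/10)z + 2/5
p(z) = (-9)·L_0 + 8·L_1
  (-9)·L_0(z) = (9/10)z - 27/5
  8·L_1(z) = (4/5)z + 16/5
Adding term by term: (17/10)z - 11/5

p(z) = (17/10)z - 11/5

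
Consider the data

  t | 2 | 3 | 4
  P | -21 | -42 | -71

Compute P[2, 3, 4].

-4

P[2,3] = (-42 - (-21)) / (3 - 2) = -21
P[3,4] = (-71 - (-42)) / (4 - 3) = -29
P[2,3,4] = (-29 - (-21)) / (4 - 2) = -4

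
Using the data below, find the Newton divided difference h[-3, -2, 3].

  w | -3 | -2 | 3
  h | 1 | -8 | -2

17/10

h[-3,-2] = (-8 - 1) / (-2 - (-3)) = -9
h[-2,3] = (-2 - (-8)) / (3 - (-2)) = 6/5
h[-3,-2,3] = (6/5 - (-9)) / (3 - (-3)) = 17/10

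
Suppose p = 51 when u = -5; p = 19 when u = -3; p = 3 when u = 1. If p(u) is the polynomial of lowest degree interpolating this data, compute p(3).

19

Using Newton's divided-difference form:
p[-5,-3] = (19 - 51) / (-3 - (-5)) = -16
p[-3,1] = (3 - 19) / (1 - (-3)) = -4
p[-5,-3,1] = (-4 - (-16)) / (1 - (-5)) = 2
p(3) = 51 + (-16)·(8) + 2·(8)·(6) = 19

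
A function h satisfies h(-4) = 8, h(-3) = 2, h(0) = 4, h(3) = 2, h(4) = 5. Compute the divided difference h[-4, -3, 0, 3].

h[-4,-3] = (2 - 8) / (-3 - (-4)) = -6
h[-3,0] = (4 - 2) / (0 - (-3)) = 2/3
h[0,3] = (2 - 4) / (3 - 0) = -2/3
h[-4,-3,0] = (2/3 - (-6)) / (0 - (-4)) = 5/3
h[-3,0,3] = (-2/3 - 2/3) / (3 - (-3)) = -2/9
h[-4,-3,0,3] = (-2/9 - 5/3) / (3 - (-4)) = -17/63

-17/63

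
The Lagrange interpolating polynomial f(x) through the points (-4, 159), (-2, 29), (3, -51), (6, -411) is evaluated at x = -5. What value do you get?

L_0(-5) = (-3)·(-8)·(-11)/[(-2)·(-7)·(-10)] = 66/35
L_1(-5) = (-1)·(-8)·(-11)/[(2)·(-5)·(-8)] = -11/10
L_2(-5) = (-1)·(-3)·(-11)/[(7)·(5)·(-3)] = 11/35
L_3(-5) = (-1)·(-3)·(-8)/[(10)·(8)·(3)] = -1/10
Sum: 159·(66/35) + 29·(-11/10) + (-51)·(11/35) + (-411)·(-1/10) = 293

293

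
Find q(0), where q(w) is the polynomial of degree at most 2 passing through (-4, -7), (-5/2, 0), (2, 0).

35/9

Evaluate each Lagrange basis at w = 0:
L_0(0) = (5/2)·(-2)/[(-3/2)·(-6)] = -5/9
L_1(0) = (4)·(-2)/[(3/2)·(-9/2)] = 32/27
L_2(0) = (4)·(5/2)/[(6)·(9/2)] = 10/27
Sum: (-7)·(-5/9) + 0 + 0 = 35/9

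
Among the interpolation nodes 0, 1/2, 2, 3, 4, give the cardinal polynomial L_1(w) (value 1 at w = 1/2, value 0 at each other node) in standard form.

L_1(w) = -(16/105)w^4 + (48/35)w^3 - (416/105)w^2 + (128/35)w

L_1(w) = w(w - 2)(w - 3)(w - 4) / [(1/2)·(-3/2)·(-5/2)·(-7/2)]
       = (w^4 - 9w^3 + 26w^2 - 24w) / (-105/16)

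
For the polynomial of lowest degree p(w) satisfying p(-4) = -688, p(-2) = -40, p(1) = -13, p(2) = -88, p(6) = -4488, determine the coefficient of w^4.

The leading coefficient equals the top divided difference p[-4,-2,1,2,6].
p[-4,-2] = (-40 - (-688)) / (-2 - (-4)) = 324
p[-2,1] = (-13 - (-40)) / (1 - (-2)) = 9
p[1,2] = (-88 - (-13)) / (2 - 1) = -75
p[2,6] = (-4488 - (-88)) / (6 - 2) = -1100
p[-4,-2,1] = (9 - 324) / (1 - (-4)) = -63
p[-2,1,2] = (-75 - 9) / (2 - (-2)) = -21
p[1,2,6] = (-1100 - (-75)) / (6 - 1) = -205
p[-4,-2,1,2] = (-21 - (-63)) / (2 - (-4)) = 7
p[-2,1,2,6] = (-205 - (-21)) / (6 - (-2)) = -23
p[-4,-2,1,2,6] = (-23 - 7) / (6 - (-4)) = -3

-3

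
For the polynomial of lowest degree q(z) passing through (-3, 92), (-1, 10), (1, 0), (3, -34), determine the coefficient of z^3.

Build the Lagrange basis polynomials:
L_0(z) = (z + 1)(z - 1)(z - 3) / [-48] = -(1/48)z^3 + (1/16)z^2 + (1/48)z - 1/16
L_1(z) = (z + 3)(z - 1)(z - 3) / [16] = (1/16)z^3 - (1/16)z^2 - (9/16)z + 9/16
L_2(z) = (z + 3)(z + 1)(z - 3) / [-16] = -(1/16)z^3 - (1/16)z^2 + (9/16)z + 9/16
L_3(z) = (z + 3)(z + 1)(z - 1) / [48] = (1/48)z^3 + (1/16)z^2 - (1/48)z - 1/16
q(z) = 92·L_0 + 10·L_1 + 0·L_2 + (-34)·L_3
Only the coefficient of z^3 is needed; take it from each L_i and combine:
92·(-1/48) + 10·(1/16) + 0·(-1/16) + (-34)·(1/48) = -2

-2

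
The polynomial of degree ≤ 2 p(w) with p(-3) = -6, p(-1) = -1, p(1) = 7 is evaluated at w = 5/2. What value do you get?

Evaluate each Lagrange basis at w = 5/2:
L_0(5/2) = (7/2)·(3/2)/[(-2)·(-4)] = 21/32
L_1(5/2) = (11/2)·(3/2)/[(2)·(-2)] = -33/16
L_2(5/2) = (11/2)·(7/2)/[(4)·(2)] = 77/32
Sum: (-6)·(21/32) + (-1)·(-33/16) + 7·(77/32) = 479/32

479/32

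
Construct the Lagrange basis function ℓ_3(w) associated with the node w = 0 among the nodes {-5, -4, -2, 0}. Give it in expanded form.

ℓ_3(w) = (w + 5)(w + 4)(w + 2) / [(5)·(4)·(2)]
       = (w^3 + 11w^2 + 38w + 40) / (40)

ℓ_3(w) = (1/40)w^3 + (11/40)w^2 + (19/20)w + 1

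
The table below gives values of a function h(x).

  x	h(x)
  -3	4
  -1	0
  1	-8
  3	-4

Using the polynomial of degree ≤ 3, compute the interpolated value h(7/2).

Using Newton's divided-difference form:
h[-3,-1] = (0 - 4) / (-1 - (-3)) = -2
h[-1,1] = (-8 - 0) / (1 - (-1)) = -4
h[1,3] = (-4 - (-8)) / (3 - 1) = 2
h[-3,-1,1] = (-4 - (-2)) / (1 - (-3)) = -1/2
h[-1,1,3] = (2 - (-4)) / (3 - (-1)) = 3/2
h[-3,-1,1,3] = (3/2 - (-1/2)) / (3 - (-3)) = 1/3
h(7/2) = 4 + (-2)·(13/2) + (-1/2)·(13/2)·(9/2) + (1/3)·(13/2)·(9/2)·(5/2) = 3/4

3/4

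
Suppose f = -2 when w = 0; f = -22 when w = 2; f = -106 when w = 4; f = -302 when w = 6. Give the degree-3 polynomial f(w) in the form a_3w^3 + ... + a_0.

f(w) = -w^3 - 2w^2 - 2w - 2

Build the Lagrange basis polynomials:
L_0(w) = (w - 2)(w - 4)(w - 6) / [-48] = -(1/48)w^3 + (1/4)w^2 - (11/12)w + 1
L_1(w) = w(w - 4)(w - 6) / [16] = (1/16)w^3 - (5/8)w^2 + (3/2)w
L_2(w) = w(w - 2)(w - 6) / [-16] = -(1/16)w^3 + (1/2)w^2 - (3/4)w
L_3(w) = w(w - 2)(w - 4) / [48] = (1/48)w^3 - (1/8)w^2 + (1/6)w
f(w) = (-2)·L_0 + (-22)·L_1 + (-106)·L_2 + (-302)·L_3
  (-2)·L_0(w) = (1/24)w^3 - (1/2)w^2 + (11/6)w - 2
  (-22)·L_1(w) = -(11/8)w^3 + (55/4)w^2 - 33w
  (-106)·L_2(w) = (53/8)w^3 - 53w^2 + (159/2)w
  (-302)·L_3(w) = -(151/24)w^3 + (151/4)w^2 - (151/3)w
Adding term by term: -w^3 - 2w^2 - 2w - 2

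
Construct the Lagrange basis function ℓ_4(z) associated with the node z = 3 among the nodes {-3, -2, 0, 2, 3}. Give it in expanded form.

ℓ_4(z) = (1/90)z^4 + (1/30)z^3 - (2/45)z^2 - (2/15)z

ℓ_4(z) = (z + 3)(z + 2)z(z - 2) / [(6)·(5)·(3)·(1)]
       = (z^4 + 3z^3 - 4z^2 - 12z) / (90)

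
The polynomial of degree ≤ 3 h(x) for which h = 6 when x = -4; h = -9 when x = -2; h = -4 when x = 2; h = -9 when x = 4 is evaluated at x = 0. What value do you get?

Evaluate each Lagrange basis at x = 0:
L_0(0) = (2)·(-2)·(-4)/[(-2)·(-6)·(-8)] = -1/6
L_1(0) = (4)·(-2)·(-4)/[(2)·(-4)·(-6)] = 2/3
L_2(0) = (4)·(2)·(-4)/[(6)·(4)·(-2)] = 2/3
L_3(0) = (4)·(2)·(-2)/[(8)·(6)·(2)] = -1/6
Sum: 6·(-1/6) + (-9)·(2/3) + (-4)·(2/3) + (-9)·(-1/6) = -49/6

-49/6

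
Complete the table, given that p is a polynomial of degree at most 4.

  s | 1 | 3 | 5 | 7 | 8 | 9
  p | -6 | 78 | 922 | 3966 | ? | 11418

The 5 known values determine p uniquely (degree ≤ 4).
Evaluate each Lagrange basis at s = 8:
L_0(8) = (5)·(3)·(1)·(-1)/[(-2)·(-4)·(-6)·(-8)] = -5/128
L_1(8) = (7)·(3)·(1)·(-1)/[(2)·(-2)·(-4)·(-6)] = 7/32
L_2(8) = (7)·(5)·(1)·(-1)/[(4)·(2)·(-2)·(-4)] = -35/64
L_3(8) = (7)·(5)·(3)·(-1)/[(6)·(4)·(2)·(-2)] = 35/32
L_4(8) = (7)·(5)·(3)·(1)/[(8)·(6)·(4)·(2)] = 35/128
Sum: (-6)·(-5/128) + 78·(7/32) + 922·(-35/64) + 3966·(35/32) + 11418·(35/128) = 6973

6973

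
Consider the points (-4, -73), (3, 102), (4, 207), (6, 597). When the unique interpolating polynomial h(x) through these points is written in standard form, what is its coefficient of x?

L_0(x) = (x - 3)(x - 4)(x - 6) / [-560] = -(1/560)x^3 + (13/560)x^2 - (27/280)x + 9/70
L_1(x) = (x + 4)(x - 4)(x - 6) / [21] = (1/21)x^3 - (2/7)x^2 - (16/21)x + 32/7
L_2(x) = (x + 4)(x - 3)(x - 6) / [-16] = -(1/16)x^3 + (5/16)x^2 + (9/8)x - 9/2
L_3(x) = (x + 4)(x - 3)(x - 4) / [60] = (1/60)x^3 - (1/20)x^2 - (4/15)x + 4/5
h(x) = (-73)·L_0 + 102·L_1 + 207·L_2 + 597·L_3
Only the coefficient of x is needed; take it from each L_i and combine:
(-73)·(-27/280) + 102·(-16/21) + 207·(9/8) + 597·(-4/15) = 3

3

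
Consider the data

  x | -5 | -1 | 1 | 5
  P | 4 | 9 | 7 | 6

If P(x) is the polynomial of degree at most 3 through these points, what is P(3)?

L_0(3) = (4)·(2)·(-2)/[(-4)·(-6)·(-10)] = 1/15
L_1(3) = (8)·(2)·(-2)/[(4)·(-2)·(-6)] = -2/3
L_2(3) = (8)·(4)·(-2)/[(6)·(2)·(-4)] = 4/3
L_3(3) = (8)·(4)·(2)/[(10)·(6)·(4)] = 4/15
Sum: 4·(1/15) + 9·(-2/3) + 7·(4/3) + 6·(4/15) = 26/5

26/5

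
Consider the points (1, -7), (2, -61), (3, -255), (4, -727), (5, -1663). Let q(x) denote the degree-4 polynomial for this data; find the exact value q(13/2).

L_0(13/2) = (9/2)·(7/2)·(5/2)·(3/2)/[(-1)·(-2)·(-3)·(-4)] = 315/128
L_1(13/2) = (11/2)·(7/2)·(5/2)·(3/2)/[(1)·(-1)·(-2)·(-3)] = -385/32
L_2(13/2) = (11/2)·(9/2)·(5/2)·(3/2)/[(2)·(1)·(-1)·(-2)] = 1485/64
L_3(13/2) = (11/2)·(9/2)·(7/2)·(3/2)/[(3)·(2)·(1)·(-1)] = -693/32
L_4(13/2) = (11/2)·(9/2)·(7/2)·(5/2)/[(4)·(3)·(2)·(1)] = 1155/128
Sum: (-7)·(315/128) + (-61)·(-385/32) + (-255)·(1485/64) + (-727)·(-693/32) + (-1663)·(1155/128) = -4462

-4462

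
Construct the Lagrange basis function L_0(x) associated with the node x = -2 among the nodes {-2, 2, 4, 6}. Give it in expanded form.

L_0(x) = (x - 2)(x - 4)(x - 6) / [(-4)·(-6)·(-8)]
       = (x^3 - 12x^2 + 44x - 48) / (-192)

L_0(x) = -(1/192)x^3 + (1/16)x^2 - (11/48)x + 1/4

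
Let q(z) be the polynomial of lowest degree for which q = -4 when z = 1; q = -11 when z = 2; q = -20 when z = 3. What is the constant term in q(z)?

Build the Lagrange basis polynomials:
L_0(z) = (z - 2)(z - 3) / [2] = (1/2)z^2 - (5/2)z + 3
L_1(z) = (z - 1)(z - 3) / [-1] = -z^2 + 4z - 3
L_2(z) = (z - 1)(z - 2) / [2] = (1/2)z^2 - (3/2)z + 1
q(z) = (-4)·L_0 + (-11)·L_1 + (-20)·L_2
Only the constant term is needed; take it from each L_i and combine:
(-4)·(3) + (-11)·(-3) + (-20)·(1) = 1

1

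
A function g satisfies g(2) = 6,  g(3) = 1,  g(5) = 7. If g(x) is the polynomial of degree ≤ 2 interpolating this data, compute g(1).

49/3

Evaluate each Lagrange basis at x = 1:
L_0(1) = (-2)·(-4)/[(-1)·(-3)] = 8/3
L_1(1) = (-1)·(-4)/[(1)·(-2)] = -2
L_2(1) = (-1)·(-2)/[(3)·(2)] = 1/3
Sum: 6·(8/3) + 1·(-2) + 7·(1/3) = 49/3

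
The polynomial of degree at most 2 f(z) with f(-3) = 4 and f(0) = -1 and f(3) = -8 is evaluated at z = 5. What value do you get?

Using Newton's divided-difference form:
f[-3,0] = (-1 - 4) / (0 - (-3)) = -5/3
f[0,3] = (-8 - (-1)) / (3 - 0) = -7/3
f[-3,0,3] = (-7/3 - (-5/3)) / (3 - (-3)) = -1/9
f(5) = 4 + (-5/3)·(8) + (-1/9)·(8)·(5) = -124/9

-124/9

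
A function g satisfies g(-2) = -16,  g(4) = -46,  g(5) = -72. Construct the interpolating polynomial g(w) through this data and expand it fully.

Build the Lagrange basis polynomials:
L_0(w) = (w - 4)(w - 5) / [42] = (1/42)w^2 - (3/14)w + 10/21
L_1(w) = (w + 2)(w - 5) / [-6] = -(1/6)w^2 + (1/2)w + 5/3
L_2(w) = (w + 2)(w - 4) / [7] = (1/7)w^2 - (2/7)w - 8/7
g(w) = (-16)·L_0 + (-46)·L_1 + (-72)·L_2
  (-16)·L_0(w) = -(8/21)w^2 + (24/7)w - 160/21
  (-46)·L_1(w) = (23/3)w^2 - 23w - 230/3
  (-72)·L_2(w) = -(72/7)w^2 + (144/7)w + 576/7
Adding term by term: -3w^2 + w - 2

g(w) = -3w^2 + w - 2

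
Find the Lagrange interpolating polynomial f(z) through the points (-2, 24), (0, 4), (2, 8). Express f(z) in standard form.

f(z) = 3z^2 - 4z + 4

L_0(z) = z(z - 2) / [8] = (1/8)z^2 - (1/4)z
L_1(z) = (z + 2)(z - 2) / [-4] = -(1/4)z^2 + 1
L_2(z) = (z + 2)z / [8] = (1/8)z^2 + (1/4)z
f(z) = 24·L_0 + 4·L_1 + 8·L_2
  24·L_0(z) = 3z^2 - 6z
  4·L_1(z) = -z^2 + 4
  8·L_2(z) = z^2 + 2z
Adding term by term: 3z^2 - 4z + 4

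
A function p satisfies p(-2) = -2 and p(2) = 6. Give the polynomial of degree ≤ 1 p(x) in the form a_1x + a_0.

p(x) = 2x + 2

L_0(x) = (x - 2) / [-4] = -(1/4)x + 1/2
L_1(x) = (x + 2) / [4] = (1/4)x + 1/2
p(x) = (-2)·L_0 + 6·L_1
  (-2)·L_0(x) = (1/2)x - 1
  6·L_1(x) = (3/2)x + 3
Adding term by term: 2x + 2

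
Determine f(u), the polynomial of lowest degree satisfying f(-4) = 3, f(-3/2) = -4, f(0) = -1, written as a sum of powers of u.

f(u) = (6/5)u^2 + (19/5)u - 1

Newton's divided differences:
f[-4,-3/2] = (-4 - 3) / (-3/2 - (-4)) = -14/5
f[-3/2,0] = (-1 - (-4)) / (0 - (-3/2)) = 2
f[-4,-3/2,0] = (2 - (-14/5)) / (0 - (-4)) = 6/5
f(u) = 3 + (-14/5)·(u + 4) + (6/5)·(u + 4)(u + 3/2)
Expanding: f(u) = (6/5)u^2 + (19/5)u - 1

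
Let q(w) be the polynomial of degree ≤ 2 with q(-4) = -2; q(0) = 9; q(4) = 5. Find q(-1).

245/32

L_0(-1) = (-1)·(-5)/[(-4)·(-8)] = 5/32
L_1(-1) = (3)·(-5)/[(4)·(-4)] = 15/16
L_2(-1) = (3)·(-1)/[(8)·(4)] = -3/32
Sum: (-2)·(5/32) + 9·(15/16) + 5·(-3/32) = 245/32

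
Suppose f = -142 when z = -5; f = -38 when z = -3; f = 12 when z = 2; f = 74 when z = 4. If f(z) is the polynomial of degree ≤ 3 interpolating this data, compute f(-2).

L_0(-2) = (1)·(-4)·(-6)/[(-2)·(-7)·(-9)] = -4/21
L_1(-2) = (3)·(-4)·(-6)/[(2)·(-5)·(-7)] = 36/35
L_2(-2) = (3)·(1)·(-6)/[(7)·(5)·(-2)] = 9/35
L_3(-2) = (3)·(1)·(-4)/[(9)·(7)·(2)] = -2/21
Sum: (-142)·(-4/21) + (-38)·(36/35) + 12·(9/35) + 74·(-2/21) = -16

-16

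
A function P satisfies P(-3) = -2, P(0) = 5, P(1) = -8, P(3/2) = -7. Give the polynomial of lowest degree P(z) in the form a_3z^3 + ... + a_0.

L_0(z) = z(z - 1)(z - 3/2) / [-54] = -(1/54)z^3 + (5/108)z^2 - (1/36)z
L_1(z) = (z + 3)(z - 1)(z - 3/2) / [9/2] = (2/9)z^3 + (1/9)z^2 - (4/3)z + 1
L_2(z) = (z + 3)z(z - 3/2) / [-2] = -(1/2)z^3 - (3/4)z^2 + (9/4)z
L_3(z) = (z + 3)z(z - 1) / [27/8] = (8/27)z^3 + (16/27)z^2 - (8/9)z
P(z) = (-2)·L_0 + 5·L_1 + (-8)·L_2 + (-7)·L_3
  (-2)·L_0(z) = (1/27)z^3 - (5/54)z^2 + (1/18)z
  5·L_1(z) = (10/9)z^3 + (5/9)z^2 - (20/3)z + 5
  (-8)·L_2(z) = 4z^3 + 6z^2 - 18z
  (-7)·L_3(z) = -(56/27)z^3 - (112/27)z^2 + (56/9)z
Adding term by term: (83/27)z^3 + (125/54)z^2 - (331/18)z + 5

P(z) = (83/27)z^3 + (125/54)z^2 - (331/18)z + 5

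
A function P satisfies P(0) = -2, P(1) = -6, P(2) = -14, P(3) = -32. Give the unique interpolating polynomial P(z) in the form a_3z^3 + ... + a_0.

Newton's divided differences:
P[0,1] = (-6 - (-2)) / (1 - 0) = -4
P[1,2] = (-14 - (-6)) / (2 - 1) = -8
P[2,3] = (-32 - (-14)) / (3 - 2) = -18
P[0,1,2] = (-8 - (-4)) / (2 - 0) = -2
P[1,2,3] = (-18 - (-8)) / (3 - 1) = -5
P[0,1,2,3] = (-5 - (-2)) / (3 - 0) = -1
P(z) = -2 + (-4)·z + (-2)·z(z - 1) + (-1)·z(z - 1)(z - 2)
Expanding: P(z) = -z^3 + z^2 - 4z - 2

P(z) = -z^3 + z^2 - 4z - 2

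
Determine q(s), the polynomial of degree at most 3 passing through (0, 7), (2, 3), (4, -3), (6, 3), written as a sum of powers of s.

L_0(s) = (s - 2)(s - 4)(s - 6) / [-48] = -(1/48)s^3 + (1/4)s^2 - (11/12)s + 1
L_1(s) = s(s - 4)(s - 6) / [16] = (1/16)s^3 - (5/8)s^2 + (3/2)s
L_2(s) = s(s - 2)(s - 6) / [-16] = -(1/16)s^3 + (1/2)s^2 - (3/4)s
L_3(s) = s(s - 2)(s - 4) / [48] = (1/48)s^3 - (1/8)s^2 + (1/6)s
q(s) = 7·L_0 + 3·L_1 + (-3)·L_2 + 3·L_3
  7·L_0(s) = -(7/48)s^3 + (7/4)s^2 - (77/12)s + 7
  3·L_1(s) = (3/16)s^3 - (15/8)s^2 + (9/2)s
  (-3)·L_2(s) = (3/16)s^3 - (3/2)s^2 + (9/4)s
  3·L_3(s) = (1/16)s^3 - (3/8)s^2 + (1/2)s
Adding term by term: (7/24)s^3 - 2s^2 + (5/6)s + 7

q(s) = (7/24)s^3 - 2s^2 + (5/6)s + 7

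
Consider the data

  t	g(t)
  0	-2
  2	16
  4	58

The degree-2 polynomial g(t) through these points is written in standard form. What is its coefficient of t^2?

The leading coefficient equals the top divided difference g[0,2,4].
g[0,2] = (16 - (-2)) / (2 - 0) = 9
g[2,4] = (58 - 16) / (4 - 2) = 21
g[0,2,4] = (21 - 9) / (4 - 0) = 3

3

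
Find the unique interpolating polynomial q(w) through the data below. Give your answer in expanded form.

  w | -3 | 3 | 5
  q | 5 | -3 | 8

q(w) = (41/48)w^2 - (4/3)w - 107/16

Newton's divided differences:
q[-3,3] = (-3 - 5) / (3 - (-3)) = -4/3
q[3,5] = (8 - (-3)) / (5 - 3) = 11/2
q[-3,3,5] = (11/2 - (-4/3)) / (5 - (-3)) = 41/48
q(w) = 5 + (-4/3)·(w + 3) + (41/48)·(w + 3)(w - 3)
Expanding: q(w) = (41/48)w^2 - (4/3)w - 107/16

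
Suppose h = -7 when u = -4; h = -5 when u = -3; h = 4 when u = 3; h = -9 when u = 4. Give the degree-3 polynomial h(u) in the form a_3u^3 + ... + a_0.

h(u) = -(1/4)u^3 - (15/14)u^2 + (15/4)u + 64/7

Newton's divided differences:
h[-4,-3] = (-5 - (-7)) / (-3 - (-4)) = 2
h[-3,3] = (4 - (-5)) / (3 - (-3)) = 3/2
h[3,4] = (-9 - 4) / (4 - 3) = -13
h[-4,-3,3] = (3/2 - 2) / (3 - (-4)) = -1/14
h[-3,3,4] = (-13 - 3/2) / (4 - (-3)) = -29/14
h[-4,-3,3,4] = (-29/14 - (-1/14)) / (4 - (-4)) = -1/4
h(u) = -7 + 2·(u + 4) + (-1/14)·(u + 4)(u + 3) + (-1/4)·(u + 4)(u + 3)(u - 3)
Expanding: h(u) = -(1/4)u^3 - (15/14)u^2 + (15/4)u + 64/7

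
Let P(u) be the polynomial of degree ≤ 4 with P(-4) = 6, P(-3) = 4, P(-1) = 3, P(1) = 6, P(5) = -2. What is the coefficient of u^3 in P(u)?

-91/864

Build the Lagrange basis polynomials:
L_0(u) = (u + 3)(u + 1)(u - 1)(u - 5) / [135] = (1/135)u^4 - (2/135)u^3 - (16/135)u^2 + (2/135)u + 1/9
L_1(u) = (u + 4)(u + 1)(u - 1)(u - 5) / [-64] = -(1/64)u^4 + (1/64)u^3 + (21/64)u^2 - (1/64)u - 5/16
L_2(u) = (u + 4)(u + 3)(u - 1)(u - 5) / [72] = (1/72)u^4 + (1/72)u^3 - (25/72)u^2 - (37/72)u + 5/6
L_3(u) = (u + 4)(u + 3)(u + 1)(u - 5) / [-160] = -(1/160)u^4 - (3/160)u^3 + (21/160)u^2 + (83/160)u + 3/8
L_4(u) = (u + 4)(u + 3)(u + 1)(u - 1) / [1728] = (1/1728)u^4 + (7/1728)u^3 + (11/1728)u^2 - (7/1728)u - 1/144
P(u) = 6·L_0 + 4·L_1 + 3·L_2 + 6·L_3 + (-2)·L_4
Only the coefficient of u^3 is needed; take it from each L_i and combine:
6·(-2/135) + 4·(1/64) + 3·(1/72) + 6·(-3/160) + (-2)·(7/1728) = -91/864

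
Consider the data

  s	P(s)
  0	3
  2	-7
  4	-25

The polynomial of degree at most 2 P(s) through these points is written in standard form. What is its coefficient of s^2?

Build the Lagrange basis polynomials:
L_0(s) = (s - 2)(s - 4) / [8] = (1/8)s^2 - (3/4)s + 1
L_1(s) = s(s - 4) / [-4] = -(1/4)s^2 + s
L_2(s) = s(s - 2) / [8] = (1/8)s^2 - (1/4)s
P(s) = 3·L_0 + (-7)·L_1 + (-25)·L_2
Only the coefficient of s^2 is needed; take it from each L_i and combine:
3·(1/8) + (-7)·(-1/4) + (-25)·(1/8) = -1

-1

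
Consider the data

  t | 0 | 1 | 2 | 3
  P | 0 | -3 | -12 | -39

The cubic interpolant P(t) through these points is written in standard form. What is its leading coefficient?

-2

Build the Lagrange basis polynomials:
L_0(t) = (t - 1)(t - 2)(t - 3) / [-6] = -(1/6)t^3 + t^2 - (11/6)t + 1
L_1(t) = t(t - 2)(t - 3) / [2] = (1/2)t^3 - (5/2)t^2 + 3t
L_2(t) = t(t - 1)(t - 3) / [-2] = -(1/2)t^3 + 2t^2 - (3/2)t
L_3(t) = t(t - 1)(t - 2) / [6] = (1/6)t^3 - (1/2)t^2 + (1/3)t
P(t) = 0·L_0 + (-3)·L_1 + (-12)·L_2 + (-39)·L_3
Only the coefficient of t^3 is needed; take it from each L_i and combine:
0·(-1/6) + (-3)·(1/2) + (-12)·(-1/2) + (-39)·(1/6) = -2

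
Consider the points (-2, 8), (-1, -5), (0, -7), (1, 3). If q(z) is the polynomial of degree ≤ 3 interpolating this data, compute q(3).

Using Newton's divided-difference form:
q[-2,-1] = (-5 - 8) / (-1 - (-2)) = -13
q[-1,0] = (-7 - (-5)) / (0 - (-1)) = -2
q[0,1] = (3 - (-7)) / (1 - 0) = 10
q[-2,-1,0] = (-2 - (-13)) / (0 - (-2)) = 11/2
q[-1,0,1] = (10 - (-2)) / (1 - (-1)) = 6
q[-2,-1,0,1] = (6 - 11/2) / (1 - (-2)) = 1/6
q(3) = 8 + (-13)·(5) + (11/2)·(5)·(4) + (1/6)·(5)·(4)·(3) = 63

63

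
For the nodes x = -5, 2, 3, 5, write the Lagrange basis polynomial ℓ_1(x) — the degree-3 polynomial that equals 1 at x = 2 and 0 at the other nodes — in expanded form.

ℓ_1(x) = (x + 5)(x - 3)(x - 5) / [(7)·(-1)·(-3)]
       = (x^3 - 3x^2 - 25x + 75) / (21)

ℓ_1(x) = (1/21)x^3 - (1/7)x^2 - (25/21)x + 25/7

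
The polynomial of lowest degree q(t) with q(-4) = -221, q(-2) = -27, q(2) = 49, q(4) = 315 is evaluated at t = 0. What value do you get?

-1

Using Newton's divided-difference form:
q[-4,-2] = (-27 - (-221)) / (-2 - (-4)) = 97
q[-2,2] = (49 - (-27)) / (2 - (-2)) = 19
q[2,4] = (315 - 49) / (4 - 2) = 133
q[-4,-2,2] = (19 - 97) / (2 - (-4)) = -13
q[-2,2,4] = (133 - 19) / (4 - (-2)) = 19
q[-4,-2,2,4] = (19 - (-13)) / (4 - (-4)) = 4
q(0) = -221 + 97·(4) + (-13)·(4)·(2) + 4·(4)·(2)·(-2) = -1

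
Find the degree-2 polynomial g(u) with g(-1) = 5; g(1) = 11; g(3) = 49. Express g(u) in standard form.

g(u) = 4u^2 + 3u + 4

Build the Lagrange basis polynomials:
L_0(u) = (u - 1)(u - 3) / [8] = (1/8)u^2 - (1/2)u + 3/8
L_1(u) = (u + 1)(u - 3) / [-4] = -(1/4)u^2 + (1/2)u + 3/4
L_2(u) = (u + 1)(u - 1) / [8] = (1/8)u^2 - 1/8
g(u) = 5·L_0 + 11·L_1 + 49·L_2
  5·L_0(u) = (5/8)u^2 - (5/2)u + 15/8
  11·L_1(u) = -(11/4)u^2 + (11/2)u + 33/4
  49·L_2(u) = (49/8)u^2 - 49/8
Adding term by term: 4u^2 + 3u + 4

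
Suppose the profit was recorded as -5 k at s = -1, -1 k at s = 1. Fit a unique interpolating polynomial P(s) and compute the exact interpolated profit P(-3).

-9

Evaluate each Lagrange basis at s = -3:
L_0(-3) = (-4)/[(-2)] = 2
L_1(-3) = (-2)/[(2)] = -1
Sum: (-5)·(2) + (-1)·(-1) = -9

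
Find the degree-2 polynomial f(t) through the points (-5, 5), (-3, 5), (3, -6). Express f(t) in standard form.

Build the Lagrange basis polynomials:
L_0(t) = (t + 3)(t - 3) / [16] = (1/16)t^2 - 9/16
L_1(t) = (t + 5)(t - 3) / [-12] = -(1/12)t^2 - (1/6)t + 5/4
L_2(t) = (t + 5)(t + 3) / [48] = (1/48)t^2 + (1/6)t + 5/16
f(t) = 5·L_0 + 5·L_1 + (-6)·L_2
  5·L_0(t) = (5/16)t^2 - 45/16
  5·L_1(t) = -(5/12)t^2 - (5/6)t + 25/4
  (-6)·L_2(t) = -(1/8)t^2 - t - 15/8
Adding term by term: -(11/48)t^2 - (11/6)t + 25/16

f(t) = -(11/48)t^2 - (11/6)t + 25/16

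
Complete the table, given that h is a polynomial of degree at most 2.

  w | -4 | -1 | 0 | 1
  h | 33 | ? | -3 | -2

0

The 3 known values determine h uniquely (degree ≤ 2).
Evaluate each Lagrange basis at w = -1:
L_0(-1) = (-1)·(-2)/[(-4)·(-5)] = 1/10
L_1(-1) = (3)·(-2)/[(4)·(-1)] = 3/2
L_2(-1) = (3)·(-1)/[(5)·(1)] = -3/5
Sum: 33·(1/10) + (-3)·(3/2) + (-2)·(-3/5) = 0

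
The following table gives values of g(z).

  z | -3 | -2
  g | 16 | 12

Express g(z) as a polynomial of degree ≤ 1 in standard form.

g(z) = -4z + 4

Build the Lagrange basis polynomials:
L_0(z) = (z + 2) / [-1] = -z - 2
L_1(z) = (z + 3) / [1] = z + 3
g(z) = 16·L_0 + 12·L_1
  16·L_0(z) = -16z - 32
  12·L_1(z) = 12z + 36
Adding term by term: -4z + 4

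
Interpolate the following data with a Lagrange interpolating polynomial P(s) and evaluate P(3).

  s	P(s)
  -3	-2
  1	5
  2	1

-53/10

Evaluate each Lagrange basis at s = 3:
L_0(3) = (2)·(1)/[(-4)·(-5)] = 1/10
L_1(3) = (6)·(1)/[(4)·(-1)] = -3/2
L_2(3) = (6)·(2)/[(5)·(1)] = 12/5
Sum: (-2)·(1/10) + 5·(-3/2) + 1·(12/5) = -53/10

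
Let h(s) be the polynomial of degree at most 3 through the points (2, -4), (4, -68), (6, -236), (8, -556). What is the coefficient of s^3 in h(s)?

The leading coefficient equals the top divided difference h[2,4,6,8].
h[2,4] = (-68 - (-4)) / (4 - 2) = -32
h[4,6] = (-236 - (-68)) / (6 - 4) = -84
h[6,8] = (-556 - (-236)) / (8 - 6) = -160
h[2,4,6] = (-84 - (-32)) / (6 - 2) = -13
h[4,6,8] = (-160 - (-84)) / (8 - 4) = -19
h[2,4,6,8] = (-19 - (-13)) / (8 - 2) = -1

-1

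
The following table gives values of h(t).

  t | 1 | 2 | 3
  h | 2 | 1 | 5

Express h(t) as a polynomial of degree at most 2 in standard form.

h(t) = (5/2)t^2 - (17/2)t + 8

Newton's divided differences:
h[1,2] = (1 - 2) / (2 - 1) = -1
h[2,3] = (5 - 1) / (3 - 2) = 4
h[1,2,3] = (4 - (-1)) / (3 - 1) = 5/2
h(t) = 2 + (-1)·(t - 1) + (5/2)·(t - 1)(t - 2)
Expanding: h(t) = (5/2)t^2 - (17/2)t + 8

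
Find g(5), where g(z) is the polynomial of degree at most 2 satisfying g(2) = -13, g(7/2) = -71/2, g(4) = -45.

Using Newton's divided-difference form:
g[2,7/2] = (-71/2 - (-13)) / (7/2 - 2) = -15
g[7/2,4] = (-45 - (-71/2)) / (4 - 7/2) = -19
g[2,7/2,4] = (-19 - (-15)) / (4 - 2) = -2
g(5) = -13 + (-15)·(3) + (-2)·(3)·(3/2) = -67

-67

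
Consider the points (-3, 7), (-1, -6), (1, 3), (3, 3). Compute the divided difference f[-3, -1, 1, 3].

f[-3,-1] = (-6 - 7) / (-1 - (-3)) = -13/2
f[-1,1] = (3 - (-6)) / (1 - (-1)) = 9/2
f[1,3] = (3 - 3) / (3 - 1) = 0
f[-3,-1,1] = (9/2 - (-13/2)) / (1 - (-3)) = 11/4
f[-1,1,3] = (0 - 9/2) / (3 - (-1)) = -9/8
f[-3,-1,1,3] = (-9/8 - 11/4) / (3 - (-3)) = -31/48

-31/48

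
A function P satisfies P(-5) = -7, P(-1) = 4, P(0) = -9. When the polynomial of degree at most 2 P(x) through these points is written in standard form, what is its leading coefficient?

-63/20

The leading coefficient equals the top divided difference P[-5,-1,0].
P[-5,-1] = (4 - (-7)) / (-1 - (-5)) = 11/4
P[-1,0] = (-9 - 4) / (0 - (-1)) = -13
P[-5,-1,0] = (-13 - 11/4) / (0 - (-5)) = -63/20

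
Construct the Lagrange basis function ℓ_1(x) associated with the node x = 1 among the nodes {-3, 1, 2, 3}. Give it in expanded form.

ℓ_1(x) = (x + 3)(x - 2)(x - 3) / [(4)·(-1)·(-2)]
       = (x^3 - 2x^2 - 9x + 18) / (8)

ℓ_1(x) = (1/8)x^3 - (1/4)x^2 - (9/8)x + 9/4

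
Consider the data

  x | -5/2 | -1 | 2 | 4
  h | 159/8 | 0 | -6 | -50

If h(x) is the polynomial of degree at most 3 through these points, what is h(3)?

-20

L_0(3) = (4)·(1)·(-1)/[(-3/2)·(-9/2)·(-13/2)] = 32/351
L_1(3) = (11/2)·(1)·(-1)/[(3/2)·(-3)·(-5)] = -11/45
L_2(3) = (11/2)·(4)·(-1)/[(9/2)·(3)·(-2)] = 22/27
L_3(3) = (11/2)·(4)·(1)/[(13/2)·(5)·(2)] = 22/65
Sum: 159/8·(32/351) + 0 + (-6)·(22/27) + (-50)·(22/65) = -20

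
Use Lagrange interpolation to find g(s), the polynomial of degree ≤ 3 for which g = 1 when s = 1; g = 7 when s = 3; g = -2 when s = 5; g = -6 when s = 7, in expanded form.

Build the Lagrange basis polynomials:
L_0(s) = (s - 3)(s - 5)(s - 7) / [-48] = -(1/48)s^3 + (5/16)s^2 - (71/48)s + 35/16
L_1(s) = (s - 1)(s - 5)(s - 7) / [16] = (1/16)s^3 - (13/16)s^2 + (47/16)s - 35/16
L_2(s) = (s - 1)(s - 3)(s - 7) / [-16] = -(1/16)s^3 + (11/16)s^2 - (31/16)s + 21/16
L_3(s) = (s - 1)(s - 3)(s - 5) / [48] = (1/48)s^3 - (3/16)s^2 + (23/48)s - 5/16
g(s) = 1·L_0 + 7·L_1 + (-2)·L_2 + (-6)·L_3
  1·L_0(s) = -(1/48)s^3 + (5/16)s^2 - (71/48)s + 35/16
  7·L_1(s) = (7/16)s^3 - (91/16)s^2 + (329/16)s - 245/16
  (-2)·L_2(s) = (1/8)s^3 - (11/8)s^2 + (31/8)s - 21/8
  (-6)·L_3(s) = -(1/8)s^3 + (9/8)s^2 - (23/8)s + 15/8
Adding term by term: (5/12)s^3 - (45/8)s^2 + (241/12)s - 111/8

g(s) = (5/12)s^3 - (45/8)s^2 + (241/12)s - 111/8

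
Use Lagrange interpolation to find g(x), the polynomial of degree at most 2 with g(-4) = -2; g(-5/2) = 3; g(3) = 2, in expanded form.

Build the Lagrange basis polynomials:
L_0(x) = (x + 5/2)(x - 3) / [21/2] = (2/21)x^2 - (1/21)x - 5/7
L_1(x) = (x + 4)(x - 3) / [-33/4] = -(4/33)x^2 - (4/33)x + 16/11
L_2(x) = (x + 4)(x + 5/2) / [77/2] = (2/77)x^2 + (13/77)x + 20/77
g(x) = (-2)·L_0 + 3·L_1 + 2·L_2
  (-2)·L_0(x) = -(4/21)x^2 + (2/21)x + 10/7
  3·L_1(x) = -(4/11)x^2 - (4/11)x + 48/11
  2·L_2(x) = (4/77)x^2 + (26/77)x + 40/77
Adding term by term: -(116/231)x^2 + (16/231)x + 486/77

g(x) = -(116/231)x^2 + (16/231)x + 486/77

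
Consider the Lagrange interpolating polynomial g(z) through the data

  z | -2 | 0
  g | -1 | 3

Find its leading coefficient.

2

The leading coefficient equals the top divided difference g[-2,0].
g[-2,0] = (3 - (-1)) / (0 - (-2)) = 2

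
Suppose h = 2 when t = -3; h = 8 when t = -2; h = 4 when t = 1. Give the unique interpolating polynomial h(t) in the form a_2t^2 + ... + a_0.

L_0(t) = (t + 2)(t - 1) / [4] = (1/4)t^2 + (1/4)t - 1/2
L_1(t) = (t + 3)(t - 1) / [-3] = -(1/3)t^2 - (2/3)t + 1
L_2(t) = (t + 3)(t + 2) / [12] = (1/12)t^2 + (5/12)t + 1/2
h(t) = 2·L_0 + 8·L_1 + 4·L_2
  2·L_0(t) = (1/2)t^2 + (1/2)t - 1
  8·L_1(t) = -(8/3)t^2 - (16/3)t + 8
  4·L_2(t) = (1/3)t^2 + (5/3)t + 2
Adding term by term: -(11/6)t^2 - (19/6)t + 9

h(t) = -(11/6)t^2 - (19/6)t + 9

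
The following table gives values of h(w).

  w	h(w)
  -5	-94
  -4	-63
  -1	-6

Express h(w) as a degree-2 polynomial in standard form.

L_0(w) = (w + 4)(w + 1) / [4] = (1/4)w^2 + (5/4)w + 1
L_1(w) = (w + 5)(w + 1) / [-3] = -(1/3)w^2 - 2w - 5/3
L_2(w) = (w + 5)(w + 4) / [12] = (1/12)w^2 + (3/4)w + 5/3
h(w) = (-94)·L_0 + (-63)·L_1 + (-6)·L_2
  (-94)·L_0(w) = -(47/2)w^2 - (235/2)w - 94
  (-63)·L_1(w) = 21w^2 + 126w + 105
  (-6)·L_2(w) = -(1/2)w^2 - (9/2)w - 10
Adding term by term: -3w^2 + 4w + 1

h(w) = -3w^2 + 4w + 1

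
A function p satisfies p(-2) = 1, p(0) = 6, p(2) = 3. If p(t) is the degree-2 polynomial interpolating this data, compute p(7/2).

-9/2

Evaluate each Lagrange basis at t = 7/2:
L_0(7/2) = (7/2)·(3/2)/[(-2)·(-4)] = 21/32
L_1(7/2) = (11/2)·(3/2)/[(2)·(-2)] = -33/16
L_2(7/2) = (11/2)·(7/2)/[(4)·(2)] = 77/32
Sum: 1·(21/32) + 6·(-33/16) + 3·(77/32) = -9/2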